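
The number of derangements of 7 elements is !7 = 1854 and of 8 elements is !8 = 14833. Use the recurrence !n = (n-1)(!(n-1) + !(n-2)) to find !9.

133496

!9 = (9-1)·(!8 + !7) = 8·(14833 + 1854) = 8·16687 = 133496.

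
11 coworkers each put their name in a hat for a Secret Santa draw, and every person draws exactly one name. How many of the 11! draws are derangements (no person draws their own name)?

Use !n = n·!(n-1) + (-1)^n.
!11 = 11·1334961 - 1 = 14684570

14684570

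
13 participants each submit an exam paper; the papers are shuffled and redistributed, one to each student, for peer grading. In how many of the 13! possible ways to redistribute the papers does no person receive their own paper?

2290792932

Use !n = n·!(n-1) + (-1)^n.
!13 = 13·176214841 - 1 = 2290792932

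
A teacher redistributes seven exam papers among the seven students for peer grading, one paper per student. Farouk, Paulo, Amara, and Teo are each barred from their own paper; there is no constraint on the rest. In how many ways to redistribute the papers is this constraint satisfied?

Inclusion-exclusion on the 4 forbidden self-matches:
Σ_{j=0}^{4} (-1)^j C(4,j)(7-j)!
= C(4,0)·7! - C(4,1)·6! + C(4,2)·5! - C(4,3)·4! + C(4,4)·3!
= 5040 - 2880 + 720 - 96 + 6
= 2790

2790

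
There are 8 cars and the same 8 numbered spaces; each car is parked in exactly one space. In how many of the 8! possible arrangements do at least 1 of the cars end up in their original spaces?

# with exactly i fixed is C(8,i)·!(8-i); sum over i=1..8:
  i=1: C(8,1)·!7 = 8·1854 = 14832
  i=2: C(8,2)·!6 = 28·265 = 7420
  i=3: C(8,3)·!5 = 56·44 = 2464
  i=4: C(8,4)·!4 = 70·9 = 630
  i=5: C(8,5)·!3 = 56·2 = 112
  i=6: C(8,6)·!2 = 28·1 = 28
  i=7: C(8,7)·!1 = 8·0 = 0
  i=8: C(8,8)·!0 = 1·1 = 1
Total = 25487.

25487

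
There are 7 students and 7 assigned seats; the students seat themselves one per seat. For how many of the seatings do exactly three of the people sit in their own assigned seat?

Choose which 3 of the 7 are fixed: C(7,3) = 35.
The other 4 form a derangement: !4 = 9.
Total: 35 × 9 = 315.

315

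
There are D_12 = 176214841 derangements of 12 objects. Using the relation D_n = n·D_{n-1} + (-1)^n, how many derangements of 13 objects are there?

2290792932

D_13 = 13·176214841 - 1 = 2290792932.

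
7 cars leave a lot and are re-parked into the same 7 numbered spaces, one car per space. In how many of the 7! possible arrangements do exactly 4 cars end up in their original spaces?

70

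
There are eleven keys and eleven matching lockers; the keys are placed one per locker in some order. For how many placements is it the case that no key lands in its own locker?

14684570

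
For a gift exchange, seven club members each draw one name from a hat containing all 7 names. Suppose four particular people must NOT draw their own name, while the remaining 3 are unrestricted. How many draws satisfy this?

Let A_j be the event that the j-th constrained one is fixed. By inclusion-exclusion over the 4 events:
Σ_{j=0}^{4} (-1)^j C(4,j)(7-j)!
= C(4,0)·7! - C(4,1)·6! + C(4,2)·5! - C(4,3)·4! + C(4,4)·3!
= 5040 - 2880 + 720 - 96 + 6
= 2790

2790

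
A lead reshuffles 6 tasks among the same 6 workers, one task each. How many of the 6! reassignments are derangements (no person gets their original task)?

265

!6 is the nearest integer to 6!/e.
6! = 720, and 720/e ≈ 264.87, so !6 = 265.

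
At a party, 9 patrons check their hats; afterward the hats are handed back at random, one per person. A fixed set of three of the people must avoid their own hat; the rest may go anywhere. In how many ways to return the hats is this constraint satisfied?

Let A_j be the event that the j-th constrained one is fixed. By inclusion-exclusion over the 3 events:
Σ_{j=0}^{3} (-1)^j C(3,j)(9-j)!
= C(3,0)·9! - C(3,1)·8! + C(3,2)·7! - C(3,3)·6!
= 362880 - 120960 + 15120 - 720
= 256320

256320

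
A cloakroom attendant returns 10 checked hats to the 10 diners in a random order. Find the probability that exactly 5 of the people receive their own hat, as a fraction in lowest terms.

Favorable outcomes: C(10,5)·!5 = 252·44 = 11088.
Total outcomes: 10! = 3628800.
Probability = 11088/3628800 = 11/3600.

11/3600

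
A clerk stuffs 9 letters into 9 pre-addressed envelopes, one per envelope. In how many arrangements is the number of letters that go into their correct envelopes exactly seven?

36

Pick the 7 fixed positions: C(9,7) = 36 ways.
The other 2 form a derangement: !2 = 1.
Total: 36 × 1 = 36.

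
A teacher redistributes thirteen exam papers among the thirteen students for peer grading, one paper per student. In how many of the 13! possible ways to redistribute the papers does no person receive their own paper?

2290792932

!13 = 13! · Σ_{k=0}^{13} (-1)^k/k!
= 13! - 13!/1! + 13!/2! - 13!/3! + 13!/4! - 13!/5! + 13!/6! - 13!/7! + 13!/8! - 13!/9! + 13!/10! - 13!/11! + 13!/12! - 13!/13!
= 6227020800 - 6227020800 + 3113510400 - 1037836800 + 259459200 - 51891840 + 8648640 - 1235520 + 154440 - 17160 + 1716 - 156 + 13 - 1
= 2290792932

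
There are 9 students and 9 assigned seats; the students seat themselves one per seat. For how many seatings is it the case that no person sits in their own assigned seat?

133496

The number of derangements of 9 is !9 = Σ_{k=0}^{9} (-1)^k·9!/k!
= 9! - 9!/1! + 9!/2! - 9!/3! + 9!/4! - 9!/5! + 9!/6! - 9!/7! + 9!/8! - 9!/9!
= 362880 - 362880 + 181440 - 60480 + 15120 - 3024 + 504 - 72 + 9 - 1
= 133496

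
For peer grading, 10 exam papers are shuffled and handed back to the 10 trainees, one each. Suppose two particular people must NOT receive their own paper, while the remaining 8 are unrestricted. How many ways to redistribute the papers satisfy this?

2943360

Inclusion-exclusion on the 2 forbidden self-matches:
Σ_{j=0}^{2} (-1)^j C(2,j)(10-j)!
= C(2,0)·10! - C(2,1)·9! + C(2,2)·8!
= 3628800 - 725760 + 40320
= 2943360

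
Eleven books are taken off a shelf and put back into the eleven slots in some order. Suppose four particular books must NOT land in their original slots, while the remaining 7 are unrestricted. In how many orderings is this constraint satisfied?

Let A_j be the event that the j-th constrained one is fixed. By inclusion-exclusion over the 4 events:
Σ_{j=0}^{4} (-1)^j C(4,j)(11-j)!
= C(4,0)·11! - C(4,1)·10! + C(4,2)·9! - C(4,3)·8! + C(4,4)·7!
= 39916800 - 14515200 + 2177280 - 161280 + 5040
= 27422640

27422640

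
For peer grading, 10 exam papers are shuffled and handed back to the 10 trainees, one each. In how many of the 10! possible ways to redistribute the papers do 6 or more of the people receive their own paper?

2176

# with exactly i fixed is C(10,i)·!(10-i); sum over i=6..10:
  i=6: C(10,6)·!4 = 210·9 = 1890
  i=7: C(10,7)·!3 = 120·2 = 240
  i=8: C(10,8)·!2 = 45·1 = 45
  i=9: C(10,9)·!1 = 10·0 = 0
  i=10: C(10,10)·!0 = 1·1 = 1
Total = 2176.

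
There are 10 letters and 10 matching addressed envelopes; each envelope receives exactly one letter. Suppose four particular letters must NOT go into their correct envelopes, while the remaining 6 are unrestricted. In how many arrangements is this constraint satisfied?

2399760

Inclusion-exclusion on the 4 forbidden self-matches:
Σ_{j=0}^{4} (-1)^j C(4,j)(10-j)!
= C(4,0)·10! - C(4,1)·9! + C(4,2)·8! - C(4,3)·7! + C(4,4)·6!
= 3628800 - 1451520 + 241920 - 20160 + 720
= 2399760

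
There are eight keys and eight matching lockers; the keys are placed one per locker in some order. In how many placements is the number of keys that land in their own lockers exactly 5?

112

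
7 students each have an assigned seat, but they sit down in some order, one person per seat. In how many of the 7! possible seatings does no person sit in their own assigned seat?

By inclusion-exclusion, !7 = Σ (-1)^k · 7!/k! for k=0..7
= 7! - 7!/1! + 7!/2! - 7!/3! + 7!/4! - 7!/5! + 7!/6! - 7!/7!
= 5040 - 5040 + 2520 - 840 + 210 - 42 + 7 - 1
= 1854

1854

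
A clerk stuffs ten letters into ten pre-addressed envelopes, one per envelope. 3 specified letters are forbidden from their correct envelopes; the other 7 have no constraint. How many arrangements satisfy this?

2656080

Let A_j be the event that the j-th constrained one is fixed. By inclusion-exclusion over the 3 events:
Σ_{j=0}^{3} (-1)^j C(3,j)(10-j)!
= C(3,0)·10! - C(3,1)·9! + C(3,2)·8! - C(3,3)·7!
= 3628800 - 1088640 + 120960 - 5040
= 2656080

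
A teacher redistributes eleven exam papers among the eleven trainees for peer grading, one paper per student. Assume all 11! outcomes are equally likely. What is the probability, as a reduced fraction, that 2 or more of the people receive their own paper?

Favorable outcomes: Σ_{i≥2} C(11,i)·!(11-i) = 55·133496 + 165·14833 + 330·1854 + 462·265 + 462·44 + 330·9 + 165·2 + 55·1 + 11·0 + 1·1 = 10547659.
Total outcomes: 11! = 39916800.
Probability = 10547659/39916800 = 10547659/39916800.

10547659/39916800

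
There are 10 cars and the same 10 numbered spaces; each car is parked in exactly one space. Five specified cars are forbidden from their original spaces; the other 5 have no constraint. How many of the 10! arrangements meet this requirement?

Let A_j be the event that the j-th constrained one is fixed. By inclusion-exclusion over the 5 events:
Σ_{j=0}^{5} (-1)^j C(5,j)(10-j)!
= C(5,0)·10! - C(5,1)·9! + C(5,2)·8! - C(5,3)·7! + C(5,4)·6! - C(5,5)·5!
= 3628800 - 1814400 + 403200 - 50400 + 3600 - 120
= 2170680

2170680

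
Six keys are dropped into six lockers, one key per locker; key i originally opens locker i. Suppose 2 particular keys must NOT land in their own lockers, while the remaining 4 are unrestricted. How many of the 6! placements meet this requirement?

504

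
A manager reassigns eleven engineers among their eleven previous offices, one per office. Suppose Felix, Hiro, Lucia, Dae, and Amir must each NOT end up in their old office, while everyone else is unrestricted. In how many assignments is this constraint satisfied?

25022880

Inclusion-exclusion on the 5 forbidden self-matches:
Σ_{j=0}^{5} (-1)^j C(5,j)(11-j)!
= C(5,0)·11! - C(5,1)·10! + C(5,2)·9! - C(5,3)·8! + C(5,4)·7! - C(5,5)·6!
= 39916800 - 18144000 + 3628800 - 403200 + 25200 - 720
= 25022880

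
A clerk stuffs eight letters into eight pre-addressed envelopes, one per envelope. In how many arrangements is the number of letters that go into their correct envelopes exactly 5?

112

Pick the 5 fixed positions: C(8,5) = 56 ways.
The remaining 3 must be deranged: !3 = 2.
Total: 56 × 2 = 112.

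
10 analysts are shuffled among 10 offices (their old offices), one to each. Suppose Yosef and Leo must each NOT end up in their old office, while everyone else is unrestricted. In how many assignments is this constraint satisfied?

2943360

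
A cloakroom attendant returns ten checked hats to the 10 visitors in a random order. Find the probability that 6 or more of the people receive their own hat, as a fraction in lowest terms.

Favorable outcomes: Σ_{i≥6} C(10,i)·!(10-i) = 210·9 + 120·2 + 45·1 + 10·0 + 1·1 = 2176.
Total outcomes: 10! = 3628800.
Probability = 2176/3628800 = 17/28350.

17/28350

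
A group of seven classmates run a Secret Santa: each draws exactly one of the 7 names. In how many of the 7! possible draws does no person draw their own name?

Recurrence: !7 = 6·(!6 + !5).
!7 = 6·(265 + 44) = 6·309 = 1854

1854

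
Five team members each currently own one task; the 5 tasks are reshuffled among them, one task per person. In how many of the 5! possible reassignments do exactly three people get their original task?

Choose which 3 of the 5 are fixed: C(5,3) = 10.
The other 2 form a derangement: !2 = 1.
Total: 10 × 1 = 10.

10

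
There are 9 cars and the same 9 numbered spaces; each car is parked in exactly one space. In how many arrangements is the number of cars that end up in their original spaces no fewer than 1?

Sum C(9,i)·!(9-i) for i = 1..9:
  i=1: C(9,1)·!8 = 9·14833 = 133497
  i=2: C(9,2)·!7 = 36·1854 = 66744
  i=3: C(9,3)·!6 = 84·265 = 22260
  i=4: C(9,4)·!5 = 126·44 = 5544
  i=5: C(9,5)·!4 = 126·9 = 1134
  i=6: C(9,6)·!3 = 84·2 = 168
  i=7: C(9,7)·!2 = 36·1 = 36
  i=8: C(9,8)·!1 = 9·0 = 0
  i=9: C(9,9)·!0 = 1·1 = 1
Total = 229384.

229384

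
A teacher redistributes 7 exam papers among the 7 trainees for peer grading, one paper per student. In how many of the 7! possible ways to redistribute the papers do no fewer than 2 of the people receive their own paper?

Sum C(7,i)·!(7-i) for i = 2..7:
  i=2: C(7,2)·!5 = 21·44 = 924
  i=3: C(7,3)·!4 = 35·9 = 315
  i=4: C(7,4)·!3 = 35·2 = 70
  i=5: C(7,5)·!2 = 21·1 = 21
  i=6: C(7,6)·!1 = 7·0 = 0
  i=7: C(7,7)·!0 = 1·1 = 1
Total = 1331.

1331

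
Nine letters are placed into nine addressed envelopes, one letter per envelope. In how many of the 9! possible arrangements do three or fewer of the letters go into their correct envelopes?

355997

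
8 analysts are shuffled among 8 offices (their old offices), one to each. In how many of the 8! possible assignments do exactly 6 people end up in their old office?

Choose which 6 of the 8 are fixed: C(8,6) = 28.
The remaining 2 must be deranged: !2 = 1.
Total: 28 × 1 = 28.

28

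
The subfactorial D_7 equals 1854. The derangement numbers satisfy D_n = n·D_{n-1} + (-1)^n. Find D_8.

14833

D_8 = 8·1854 + 1 = 14833.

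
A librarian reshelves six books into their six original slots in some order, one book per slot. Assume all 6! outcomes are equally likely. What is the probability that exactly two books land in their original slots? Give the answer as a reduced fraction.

Favorable outcomes: C(6,2)·!4 = 15·9 = 135.
Total outcomes: 6! = 720.
Probability = 135/720 = 3/16.

3/16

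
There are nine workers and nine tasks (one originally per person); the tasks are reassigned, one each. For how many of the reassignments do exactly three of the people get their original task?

22260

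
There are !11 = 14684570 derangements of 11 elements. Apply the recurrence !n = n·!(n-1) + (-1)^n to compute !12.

176214841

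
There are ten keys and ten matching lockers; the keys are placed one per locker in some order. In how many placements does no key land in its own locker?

Use !n = (n-1)(!(n-1) + !(n-2)).
!10 = 9·(133496 + 14833) = 9·148329 = 1334961

1334961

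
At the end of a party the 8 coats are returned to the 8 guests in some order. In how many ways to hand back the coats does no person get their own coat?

14833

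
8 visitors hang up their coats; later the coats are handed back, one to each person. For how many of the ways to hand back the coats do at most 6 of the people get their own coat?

40319

# with exactly i fixed is C(8,i)·!(8-i); sum over i=0..6:
  i=0: C(8,0)·!8 = 1·14833 = 14833
  i=1: C(8,1)·!7 = 8·1854 = 14832
  i=2: C(8,2)·!6 = 28·265 = 7420
  i=3: C(8,3)·!5 = 56·44 = 2464
  i=4: C(8,4)·!4 = 70·9 = 630
  i=5: C(8,5)·!3 = 56·2 = 112
  i=6: C(8,6)·!2 = 28·1 = 28
Total = 40319.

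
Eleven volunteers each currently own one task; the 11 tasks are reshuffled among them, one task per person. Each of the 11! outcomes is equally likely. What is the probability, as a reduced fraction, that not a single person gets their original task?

1468457/3991680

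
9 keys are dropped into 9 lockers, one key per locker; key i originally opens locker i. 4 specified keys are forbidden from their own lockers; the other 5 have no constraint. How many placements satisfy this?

Inclusion-exclusion on the 4 forbidden self-matches:
Σ_{j=0}^{4} (-1)^j C(4,j)(9-j)!
= C(4,0)·9! - C(4,1)·8! + C(4,2)·7! - C(4,3)·6! + C(4,4)·5!
= 362880 - 161280 + 30240 - 2880 + 120
= 229080

229080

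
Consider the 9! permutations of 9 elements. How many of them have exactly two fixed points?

66744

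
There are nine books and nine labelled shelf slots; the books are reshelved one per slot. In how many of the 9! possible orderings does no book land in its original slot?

133496

Use !n = (n-1)(!(n-1) + !(n-2)).
!9 = 8·(14833 + 1854) = 8·16687 = 133496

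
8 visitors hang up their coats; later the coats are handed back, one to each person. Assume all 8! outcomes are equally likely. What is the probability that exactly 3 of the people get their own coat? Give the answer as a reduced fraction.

Favorable outcomes: C(8,3)·!5 = 56·44 = 2464.
Total outcomes: 8! = 40320.
Probability = 2464/40320 = 11/180.

11/180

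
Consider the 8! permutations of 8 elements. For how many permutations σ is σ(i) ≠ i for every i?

14833

!8 is the nearest integer to 8!/e.
8! = 40320, and 40320/e ≈ 14832.90, so !8 = 14833.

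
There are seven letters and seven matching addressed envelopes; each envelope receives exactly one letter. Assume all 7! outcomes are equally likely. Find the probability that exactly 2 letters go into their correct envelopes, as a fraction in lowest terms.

11/60

Favorable outcomes: C(7,2)·!5 = 21·44 = 924.
Total outcomes: 7! = 5040.
Probability = 924/5040 = 11/60.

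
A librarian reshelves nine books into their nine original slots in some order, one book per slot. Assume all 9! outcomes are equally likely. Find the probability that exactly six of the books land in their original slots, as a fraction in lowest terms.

1/2160

Favorable outcomes: C(9,6)·!3 = 84·2 = 168.
Total outcomes: 9! = 362880.
Probability = 168/362880 = 1/2160.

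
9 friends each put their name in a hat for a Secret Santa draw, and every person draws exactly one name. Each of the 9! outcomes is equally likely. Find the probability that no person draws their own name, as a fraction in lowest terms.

16687/45360

Favorable outcomes: !9 = 133496.
Total outcomes: 9! = 362880.
Probability = 133496/362880 = 16687/45360.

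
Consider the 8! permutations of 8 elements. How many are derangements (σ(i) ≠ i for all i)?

The number of derangements of 8 is !8 = Σ_{k=0}^{8} (-1)^k·8!/k!
= 8! - 8!/1! + 8!/2! - 8!/3! + 8!/4! - 8!/5! + 8!/6! - 8!/7! + 8!/8!
= 40320 - 40320 + 20160 - 6720 + 1680 - 336 + 56 - 8 + 1
= 14833

14833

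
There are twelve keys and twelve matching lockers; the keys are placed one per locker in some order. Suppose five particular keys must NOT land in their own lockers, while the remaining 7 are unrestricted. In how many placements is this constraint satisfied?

Inclusion-exclusion on the 5 forbidden self-matches:
Σ_{j=0}^{5} (-1)^j C(5,j)(12-j)!
= C(5,0)·12! - C(5,1)·11! + C(5,2)·10! - C(5,3)·9! + C(5,4)·8! - C(5,5)·7!
= 479001600 - 199584000 + 36288000 - 3628800 + 201600 - 5040
= 312273360

312273360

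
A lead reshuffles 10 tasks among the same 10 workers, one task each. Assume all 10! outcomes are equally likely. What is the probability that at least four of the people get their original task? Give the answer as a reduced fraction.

34457/1814400

Favorable outcomes: Σ_{i≥4} C(10,i)·!(10-i) = 210·265 + 252·44 + 210·9 + 120·2 + 45·1 + 10·0 + 1·1 = 68914.
Total outcomes: 10! = 3628800.
Probability = 68914/3628800 = 34457/1814400.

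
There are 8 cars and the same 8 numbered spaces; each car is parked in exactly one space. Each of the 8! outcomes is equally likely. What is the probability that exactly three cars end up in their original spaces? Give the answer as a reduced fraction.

11/180

Favorable outcomes: C(8,3)·!5 = 56·44 = 2464.
Total outcomes: 8! = 40320.
Probability = 2464/40320 = 11/180.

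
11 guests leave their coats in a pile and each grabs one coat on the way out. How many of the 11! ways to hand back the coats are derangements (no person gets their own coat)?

14684570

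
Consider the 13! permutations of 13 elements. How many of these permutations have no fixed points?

2290792932

Use !n = (n-1)(!(n-1) + !(n-2)).
!13 = 12·(176214841 + 14684570) = 12·190899411 = 2290792932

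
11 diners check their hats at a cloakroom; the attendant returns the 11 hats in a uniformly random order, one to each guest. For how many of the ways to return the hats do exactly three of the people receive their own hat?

Pick the 3 fixed positions: C(11,3) = 165 ways.
The other 8 form a derangement: !8 = 14833.
Total: 165 × 14833 = 2447445.

2447445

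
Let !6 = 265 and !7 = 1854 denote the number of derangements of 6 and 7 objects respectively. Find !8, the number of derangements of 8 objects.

14833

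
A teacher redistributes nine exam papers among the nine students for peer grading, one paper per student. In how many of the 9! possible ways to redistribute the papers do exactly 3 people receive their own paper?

22260

Pick the 3 fixed positions: C(9,3) = 84 ways.
The other 6 form a derangement: !6 = 265.
Total: 84 × 265 = 22260.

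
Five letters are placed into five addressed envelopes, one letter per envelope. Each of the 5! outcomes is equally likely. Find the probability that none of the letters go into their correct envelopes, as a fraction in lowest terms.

11/30

Favorable outcomes: !5 = 44.
Total outcomes: 5! = 120.
Probability = 44/120 = 11/30.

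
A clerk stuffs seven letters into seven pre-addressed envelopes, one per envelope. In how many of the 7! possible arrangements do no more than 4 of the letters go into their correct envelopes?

5018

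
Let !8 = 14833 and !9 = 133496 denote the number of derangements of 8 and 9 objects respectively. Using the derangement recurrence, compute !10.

1334961

!10 = (10-1)·(!9 + !8) = 9·(133496 + 14833) = 9·148329 = 1334961.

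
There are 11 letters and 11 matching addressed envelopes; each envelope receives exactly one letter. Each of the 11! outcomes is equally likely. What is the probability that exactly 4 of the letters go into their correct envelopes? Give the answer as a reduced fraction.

103/6720

Favorable outcomes: C(11,4)·!7 = 330·1854 = 611820.
Total outcomes: 11! = 39916800.
Probability = 611820/39916800 = 103/6720.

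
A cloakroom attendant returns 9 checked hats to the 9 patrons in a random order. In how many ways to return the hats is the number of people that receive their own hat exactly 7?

36

Pick the 7 fixed positions: C(9,7) = 36 ways.
The remaining 2 must be deranged: !2 = 1.
Total: 36 × 1 = 36.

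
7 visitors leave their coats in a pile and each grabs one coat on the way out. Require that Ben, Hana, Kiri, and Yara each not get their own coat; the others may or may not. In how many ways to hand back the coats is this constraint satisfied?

2790

Inclusion-exclusion on the 4 forbidden self-matches:
Σ_{j=0}^{4} (-1)^j C(4,j)(7-j)!
= C(4,0)·7! - C(4,1)·6! + C(4,2)·5! - C(4,3)·4! + C(4,4)·3!
= 5040 - 2880 + 720 - 96 + 6
= 2790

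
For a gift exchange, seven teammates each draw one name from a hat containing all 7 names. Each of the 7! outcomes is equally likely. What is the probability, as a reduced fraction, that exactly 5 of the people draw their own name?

1/240

Favorable outcomes: C(7,5)·!2 = 21·1 = 21.
Total outcomes: 7! = 5040.
Probability = 21/5040 = 1/240.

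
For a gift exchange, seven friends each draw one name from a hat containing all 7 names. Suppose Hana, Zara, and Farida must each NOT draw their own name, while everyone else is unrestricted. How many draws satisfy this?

3216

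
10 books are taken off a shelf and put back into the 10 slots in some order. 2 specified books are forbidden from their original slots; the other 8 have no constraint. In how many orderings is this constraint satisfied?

2943360

Let A_j be the event that the j-th constrained one is fixed. By inclusion-exclusion over the 2 events:
Σ_{j=0}^{2} (-1)^j C(2,j)(10-j)!
= C(2,0)·10! - C(2,1)·9! + C(2,2)·8!
= 3628800 - 725760 + 40320
= 2943360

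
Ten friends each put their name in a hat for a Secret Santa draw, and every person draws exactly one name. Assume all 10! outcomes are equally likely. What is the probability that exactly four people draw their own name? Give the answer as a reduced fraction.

Favorable outcomes: C(10,4)·!6 = 210·265 = 55650.
Total outcomes: 10! = 3628800.
Probability = 55650/3628800 = 53/3456.

53/3456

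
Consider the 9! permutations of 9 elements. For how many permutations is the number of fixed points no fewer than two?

95887

Sum C(9,i)·!(9-i) for i = 2..9:
  i=2: C(9,2)·!7 = 36·1854 = 66744
  i=3: C(9,3)·!6 = 84·265 = 22260
  i=4: C(9,4)·!5 = 126·44 = 5544
  i=5: C(9,5)·!4 = 126·9 = 1134
  i=6: C(9,6)·!3 = 84·2 = 168
  i=7: C(9,7)·!2 = 36·1 = 36
  i=8: C(9,8)·!1 = 9·0 = 0
  i=9: C(9,9)·!0 = 1·1 = 1
Total = 95887.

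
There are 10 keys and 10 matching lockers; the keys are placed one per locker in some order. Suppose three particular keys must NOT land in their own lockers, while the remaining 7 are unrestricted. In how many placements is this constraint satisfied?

Inclusion-exclusion on the 3 forbidden self-matches:
Σ_{j=0}^{3} (-1)^j C(3,j)(10-j)!
= C(3,0)·10! - C(3,1)·9! + C(3,2)·8! - C(3,3)·7!
= 3628800 - 1088640 + 120960 - 5040
= 2656080

2656080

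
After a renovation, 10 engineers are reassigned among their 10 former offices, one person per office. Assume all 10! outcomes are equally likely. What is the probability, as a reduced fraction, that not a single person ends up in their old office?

16481/44800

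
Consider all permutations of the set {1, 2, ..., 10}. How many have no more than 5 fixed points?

3626624

# with exactly i fixed is C(10,i)·!(10-i); sum over i=0..5:
  i=0: C(10,0)·!10 = 1·1334961 = 1334961
  i=1: C(10,1)·!9 = 10·133496 = 1334960
  i=2: C(10,2)·!8 = 45·14833 = 667485
  i=3: C(10,3)·!7 = 120·1854 = 222480
  i=4: C(10,4)·!6 = 210·265 = 55650
  i=5: C(10,5)·!5 = 252·44 = 11088
Total = 3626624.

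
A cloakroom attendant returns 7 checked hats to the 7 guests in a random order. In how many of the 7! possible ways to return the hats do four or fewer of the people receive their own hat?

# with exactly i fixed is C(7,i)·!(7-i); sum over i=0..4:
  i=0: C(7,0)·!7 = 1·1854 = 1854
  i=1: C(7,1)·!6 = 7·265 = 1855
  i=2: C(7,2)·!5 = 21·44 = 924
  i=3: C(7,3)·!4 = 35·9 = 315
  i=4: C(7,4)·!3 = 35·2 = 70
Total = 5018.

5018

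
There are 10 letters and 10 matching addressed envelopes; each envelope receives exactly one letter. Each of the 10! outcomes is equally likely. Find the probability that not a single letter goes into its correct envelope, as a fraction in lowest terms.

Favorable outcomes: !10 = 1334961.
Total outcomes: 10! = 3628800.
Probability = 1334961/3628800 = 16481/44800.

16481/44800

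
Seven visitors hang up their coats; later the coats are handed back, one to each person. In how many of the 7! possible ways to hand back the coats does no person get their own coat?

Use !n = n·!(n-1) + (-1)^n.
!7 = 7·265 - 1 = 1854

1854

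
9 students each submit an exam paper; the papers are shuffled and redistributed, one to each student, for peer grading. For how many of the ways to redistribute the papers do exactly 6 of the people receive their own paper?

168

Pick the 6 fixed positions: C(9,6) = 84 ways.
The remaining 3 must be deranged: !3 = 2.
Total: 84 × 2 = 168.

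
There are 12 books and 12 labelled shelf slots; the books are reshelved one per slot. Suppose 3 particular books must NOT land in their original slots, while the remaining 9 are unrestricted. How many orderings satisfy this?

369774720

Let A_j be the event that the j-th constrained one is fixed. By inclusion-exclusion over the 3 events:
Σ_{j=0}^{3} (-1)^j C(3,j)(12-j)!
= C(3,0)·12! - C(3,1)·11! + C(3,2)·10! - C(3,3)·9!
= 479001600 - 119750400 + 10886400 - 362880
= 369774720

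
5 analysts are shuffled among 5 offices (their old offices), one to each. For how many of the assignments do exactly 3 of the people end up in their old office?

Choose which 3 of the 5 are fixed: C(5,3) = 10.
The other 2 form a derangement: !2 = 1.
Total: 10 × 1 = 10.

10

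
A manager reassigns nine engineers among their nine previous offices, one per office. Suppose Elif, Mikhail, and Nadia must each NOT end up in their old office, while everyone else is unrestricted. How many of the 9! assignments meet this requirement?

Inclusion-exclusion on the 3 forbidden self-matches:
Σ_{j=0}^{3} (-1)^j C(3,j)(9-j)!
= C(3,0)·9! - C(3,1)·8! + C(3,2)·7! - C(3,3)·6!
= 362880 - 120960 + 15120 - 720
= 256320

256320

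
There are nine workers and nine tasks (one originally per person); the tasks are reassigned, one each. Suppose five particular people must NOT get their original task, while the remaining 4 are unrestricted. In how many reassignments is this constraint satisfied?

205056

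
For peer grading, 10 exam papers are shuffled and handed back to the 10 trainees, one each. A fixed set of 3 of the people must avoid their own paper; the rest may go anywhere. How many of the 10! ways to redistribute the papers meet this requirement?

2656080

Inclusion-exclusion on the 3 forbidden self-matches:
Σ_{j=0}^{3} (-1)^j C(3,j)(10-j)!
= C(3,0)·10! - C(3,1)·9! + C(3,2)·8! - C(3,3)·7!
= 3628800 - 1088640 + 120960 - 5040
= 2656080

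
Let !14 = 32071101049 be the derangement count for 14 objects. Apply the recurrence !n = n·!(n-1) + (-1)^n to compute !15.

!15 = 15·32071101049 - 1 = 481066515734.

481066515734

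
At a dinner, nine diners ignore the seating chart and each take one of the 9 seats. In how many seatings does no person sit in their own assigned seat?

Use !n = n·!(n-1) + (-1)^n.
!9 = 9·14833 - 1 = 133496

133496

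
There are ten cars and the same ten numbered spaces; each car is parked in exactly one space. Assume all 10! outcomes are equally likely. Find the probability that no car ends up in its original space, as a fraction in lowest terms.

16481/44800

Favorable outcomes: !10 = 1334961.
Total outcomes: 10! = 3628800.
Probability = 1334961/3628800 = 16481/44800.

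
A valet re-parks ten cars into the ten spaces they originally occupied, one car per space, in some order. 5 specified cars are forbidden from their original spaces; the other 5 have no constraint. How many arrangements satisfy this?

2170680

Let A_j be the event that the j-th constrained one is fixed. By inclusion-exclusion over the 5 events:
Σ_{j=0}^{5} (-1)^j C(5,j)(10-j)!
= C(5,0)·10! - C(5,1)·9! + C(5,2)·8! - C(5,3)·7! + C(5,4)·6! - C(5,5)·5!
= 3628800 - 1814400 + 403200 - 50400 + 3600 - 120
= 2170680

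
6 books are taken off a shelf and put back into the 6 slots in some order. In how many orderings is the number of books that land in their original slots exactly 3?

Pick the 3 fixed positions: C(6,3) = 20 ways.
The other 3 form a derangement: !3 = 2.
Total: 20 × 2 = 40.

40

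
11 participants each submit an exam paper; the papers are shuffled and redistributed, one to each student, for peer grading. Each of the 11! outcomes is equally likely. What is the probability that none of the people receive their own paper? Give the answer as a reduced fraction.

1468457/3991680

Favorable outcomes: !11 = 14684570.
Total outcomes: 11! = 39916800.
Probability = 14684570/39916800 = 1468457/3991680.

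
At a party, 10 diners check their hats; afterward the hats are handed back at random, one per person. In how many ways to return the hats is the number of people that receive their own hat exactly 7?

240

Pick the 7 fixed positions: C(10,7) = 120 ways.
The remaining 3 must be deranged: !3 = 2.
Total: 120 × 2 = 240.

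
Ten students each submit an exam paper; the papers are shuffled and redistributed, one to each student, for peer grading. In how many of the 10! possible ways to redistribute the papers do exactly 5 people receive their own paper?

11088

Pick the 5 fixed positions: C(10,5) = 252 ways.
The remaining 5 must be deranged: !5 = 44.
Total: 252 × 44 = 11088.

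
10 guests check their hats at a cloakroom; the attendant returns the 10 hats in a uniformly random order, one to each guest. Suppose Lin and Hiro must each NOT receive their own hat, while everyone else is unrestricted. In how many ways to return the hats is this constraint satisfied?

Let A_j be the event that the j-th constrained one is fixed. By inclusion-exclusion over the 2 events:
Σ_{j=0}^{2} (-1)^j C(2,j)(10-j)!
= C(2,0)·10! - C(2,1)·9! + C(2,2)·8!
= 3628800 - 725760 + 40320
= 2943360

2943360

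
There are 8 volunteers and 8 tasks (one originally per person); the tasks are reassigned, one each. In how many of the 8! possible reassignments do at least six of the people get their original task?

29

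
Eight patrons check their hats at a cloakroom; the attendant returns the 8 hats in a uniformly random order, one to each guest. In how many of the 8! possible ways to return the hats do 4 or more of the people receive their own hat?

771

# with exactly i fixed is C(8,i)·!(8-i); sum over i=4..8:
  i=4: C(8,4)·!4 = 70·9 = 630
  i=5: C(8,5)·!3 = 56·2 = 112
  i=6: C(8,6)·!2 = 28·1 = 28
  i=7: C(8,7)·!1 = 8·0 = 0
  i=8: C(8,8)·!0 = 1·1 = 1
Total = 771.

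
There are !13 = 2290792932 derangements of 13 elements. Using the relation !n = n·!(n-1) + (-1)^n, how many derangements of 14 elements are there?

!14 = 14·2290792932 + 1 = 32071101049.

32071101049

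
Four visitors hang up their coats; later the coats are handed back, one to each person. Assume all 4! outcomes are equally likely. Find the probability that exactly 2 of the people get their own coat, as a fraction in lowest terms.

1/4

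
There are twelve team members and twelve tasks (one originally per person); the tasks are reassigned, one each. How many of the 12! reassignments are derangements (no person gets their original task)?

176214841

The number of derangements of 12 is !12 = Σ_{k=0}^{12} (-1)^k·12!/k!
= 12! - 12!/1! + 12!/2! - 12!/3! + 12!/4! - 12!/5! + 12!/6! - 12!/7! + 12!/8! - 12!/9! + 12!/10! - 12!/11! + 12!/12!
= 479001600 - 479001600 + 239500800 - 79833600 + 19958400 - 3991680 + 665280 - 95040 + 11880 - 1320 + 132 - 12 + 1
= 176214841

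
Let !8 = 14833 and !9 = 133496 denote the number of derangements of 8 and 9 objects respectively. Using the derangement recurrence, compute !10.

1334961

!10 = (10-1)·(!9 + !8) = 9·(133496 + 14833) = 9·148329 = 1334961.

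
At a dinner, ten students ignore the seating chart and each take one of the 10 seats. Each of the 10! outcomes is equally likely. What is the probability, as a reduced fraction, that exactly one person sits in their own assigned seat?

16687/45360

Favorable outcomes: C(10,1)·!9 = 10·133496 = 1334960.
Total outcomes: 10! = 3628800.
Probability = 1334960/3628800 = 16687/45360.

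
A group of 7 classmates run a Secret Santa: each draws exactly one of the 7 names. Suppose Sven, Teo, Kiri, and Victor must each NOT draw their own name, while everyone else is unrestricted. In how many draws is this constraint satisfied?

Let A_j be the event that the j-th constrained one is fixed. By inclusion-exclusion over the 4 events:
Σ_{j=0}^{4} (-1)^j C(4,j)(7-j)!
= C(4,0)·7! - C(4,1)·6! + C(4,2)·5! - C(4,3)·4! + C(4,4)·3!
= 5040 - 2880 + 720 - 96 + 6
= 2790

2790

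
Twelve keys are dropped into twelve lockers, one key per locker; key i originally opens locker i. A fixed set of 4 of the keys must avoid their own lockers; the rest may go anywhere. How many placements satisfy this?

339696000

Let A_j be the event that the j-th constrained one is fixed. By inclusion-exclusion over the 4 events:
Σ_{j=0}^{4} (-1)^j C(4,j)(12-j)!
= C(4,0)·12! - C(4,1)·11! + C(4,2)·10! - C(4,3)·9! + C(4,4)·8!
= 479001600 - 159667200 + 21772800 - 1451520 + 40320
= 339696000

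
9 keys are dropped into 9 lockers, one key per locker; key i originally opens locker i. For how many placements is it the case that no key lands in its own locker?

133496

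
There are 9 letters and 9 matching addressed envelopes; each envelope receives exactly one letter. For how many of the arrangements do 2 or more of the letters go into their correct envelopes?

# with exactly i fixed is C(9,i)·!(9-i); sum over i=2..9:
  i=2: C(9,2)·!7 = 36·1854 = 66744
  i=3: C(9,3)·!6 = 84·265 = 22260
  i=4: C(9,4)·!5 = 126·44 = 5544
  i=5: C(9,5)·!4 = 126·9 = 1134
  i=6: C(9,6)·!3 = 84·2 = 168
  i=7: C(9,7)·!2 = 36·1 = 36
  i=8: C(9,8)·!1 = 9·0 = 0
  i=9: C(9,9)·!0 = 1·1 = 1
Total = 95887.

95887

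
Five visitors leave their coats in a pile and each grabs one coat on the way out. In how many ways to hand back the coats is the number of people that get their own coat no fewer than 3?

11

Sum C(5,i)·!(5-i) for i = 3..5:
  i=3: C(5,3)·!2 = 10·1 = 10
  i=4: C(5,4)·!1 = 5·0 = 0
  i=5: C(5,5)·!0 = 1·1 = 1
Total = 11.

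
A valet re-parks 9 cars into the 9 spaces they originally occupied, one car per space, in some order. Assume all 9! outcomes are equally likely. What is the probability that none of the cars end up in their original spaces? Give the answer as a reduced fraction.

Favorable outcomes: !9 = 133496.
Total outcomes: 9! = 362880.
Probability = 133496/362880 = 16687/45360.

16687/45360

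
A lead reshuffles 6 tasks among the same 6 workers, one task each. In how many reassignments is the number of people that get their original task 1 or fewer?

529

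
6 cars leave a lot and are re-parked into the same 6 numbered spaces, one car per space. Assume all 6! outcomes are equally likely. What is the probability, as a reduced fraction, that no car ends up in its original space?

Favorable outcomes: !6 = 265.
Total outcomes: 6! = 720.
Probability = 265/720 = 53/144.

53/144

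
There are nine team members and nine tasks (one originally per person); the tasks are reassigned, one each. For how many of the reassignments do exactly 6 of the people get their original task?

Choose which 6 of the 9 are fixed: C(9,6) = 84.
The remaining 3 must be deranged: !3 = 2.
Total: 84 × 2 = 168.

168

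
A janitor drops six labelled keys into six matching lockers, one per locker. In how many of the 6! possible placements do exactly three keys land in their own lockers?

40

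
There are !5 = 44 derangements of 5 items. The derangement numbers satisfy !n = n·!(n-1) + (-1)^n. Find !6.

265

!6 = 6·44 + 1 = 265.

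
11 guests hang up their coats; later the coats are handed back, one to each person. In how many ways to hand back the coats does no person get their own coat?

14684570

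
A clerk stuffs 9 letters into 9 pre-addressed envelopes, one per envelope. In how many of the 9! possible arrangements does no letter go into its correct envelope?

133496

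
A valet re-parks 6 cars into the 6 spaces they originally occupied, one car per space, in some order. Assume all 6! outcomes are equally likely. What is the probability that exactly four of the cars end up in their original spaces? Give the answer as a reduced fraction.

1/48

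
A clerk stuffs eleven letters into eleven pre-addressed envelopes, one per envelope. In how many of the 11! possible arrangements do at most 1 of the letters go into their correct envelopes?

29369141

Sum C(11,i)·!(11-i) for i = 0..1:
  i=0: C(11,0)·!11 = 1·14684570 = 14684570
  i=1: C(11,1)·!10 = 11·1334961 = 14684571
Total = 29369141.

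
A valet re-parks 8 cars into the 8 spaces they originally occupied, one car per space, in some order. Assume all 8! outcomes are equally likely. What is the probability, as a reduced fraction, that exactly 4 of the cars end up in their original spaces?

1/64

Favorable outcomes: C(8,4)·!4 = 70·9 = 630.
Total outcomes: 8! = 40320.
Probability = 630/40320 = 1/64.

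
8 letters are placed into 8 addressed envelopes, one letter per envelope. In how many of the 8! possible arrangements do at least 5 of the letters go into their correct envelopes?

141

# with exactly i fixed is C(8,i)·!(8-i); sum over i=5..8:
  i=5: C(8,5)·!3 = 56·2 = 112
  i=6: C(8,6)·!2 = 28·1 = 28
  i=7: C(8,7)·!1 = 8·0 = 0
  i=8: C(8,8)·!0 = 1·1 = 1
Total = 141.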